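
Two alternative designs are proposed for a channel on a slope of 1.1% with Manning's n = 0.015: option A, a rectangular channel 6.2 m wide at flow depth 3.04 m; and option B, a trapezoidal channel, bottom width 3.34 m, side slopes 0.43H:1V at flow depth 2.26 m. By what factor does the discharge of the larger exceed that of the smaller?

Channel A: Flow area A = b·y = 6.2 × 3.04 = 18.85 m². Wetted perimeter P = b + 2y = 6.2 + 2×3.04 = 12.28 m. Hydraulic radius R = A/P = 18.85/12.28 = 1.535 m. Q_A = (1/0.015)·18.85·1.535^(2/3)·√0.011 = 175.4 m³/s.
Channel B: With bottom width b = 3.34 m and side slope z = 0.43: A = (b + zy)y = (3.34 + 0.43×2.26)×2.26 = 9.745 m²; P = b + 2y√(1+z²) = 3.34 + 2×2.26×1.089 = 8.26 m. Hydraulic radius R = A/P = 9.745/8.26 = 1.18 m. Q_B = (1/0.015)·9.745·1.18^(2/3)·√0.011 = 76.07 m³/s.
The larger discharge is 175.4 m³/s and the smaller is 76.07 m³/s; the ratio is 2.31.

2.31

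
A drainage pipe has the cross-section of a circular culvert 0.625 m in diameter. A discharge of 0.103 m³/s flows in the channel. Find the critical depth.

y_c = 0.202 m

At critical depth, Q² T / (g A³) = 1, i.e. A³/T = Q²/g = 0.103²/9.81 = 0.001081.
Trying y = 0.231 m: A³/T = 0.001813 — over.
Trying y = 0.143 m: A³/T = 0.0002821 — short.
Trying y = 0.202 m: A³/T = 0.001081 — matches.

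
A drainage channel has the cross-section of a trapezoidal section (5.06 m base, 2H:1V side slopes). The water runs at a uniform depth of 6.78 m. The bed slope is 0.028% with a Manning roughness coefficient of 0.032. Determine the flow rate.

With bottom width b = 5.06 m and side slope z = 2: A = (b + zy)y = (5.06 + 2×6.78)×6.78 = 126.2 m²; P = b + 2y√(1+z²) = 5.06 + 2×6.78×2.236 = 35.38 m.
Hydraulic radius R = A/P = 126.2/35.38 = 3.568 m.
Manning's equation: Q = (1/n) A R^(2/3) S^(1/2) = (1/0.032) × 126.2 × 3.568^(2/3) × 0.00028^(1/2) = 154 m³/s.

Q = 154 m³/s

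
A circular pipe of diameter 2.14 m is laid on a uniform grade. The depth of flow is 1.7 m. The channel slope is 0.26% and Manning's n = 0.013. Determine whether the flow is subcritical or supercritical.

subcritical

For a circular section of diameter D = 2.14 m at depth y = 1.7 m, the central angle is θ = 2 arccos(1 − 2y/D) = 4.401 rad. Then A = (D²/8)(θ − sin θ) = 3.064 m² and P = Dθ/2 = 4.709 m.
Hydraulic radius R = A/P = 3.064/4.709 = 0.6507 m.
V = (1/n) R^(2/3) √S = (1/0.013) × 0.6507^(2/3) × √0.0026 = 2.945 m/s. Hydraulic depth D_h = A/T = 3.064/1.73 = 1.771 m.
Froude number Fr = V/√(g·D_h) = 2.945/√(9.81×1.771) = 0.707, which is less than 1, so the flow is subcritical.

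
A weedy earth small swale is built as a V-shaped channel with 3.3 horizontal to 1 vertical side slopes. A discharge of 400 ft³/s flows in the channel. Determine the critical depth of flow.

At critical depth, Q² T / (g A³) = 1, i.e. A³/T = Q²/g = 400²/32.2 = 4969.
Trying y = 4.31 ft: A³/T = 8098 — high.
Trying y = 3.91 ft: A³/T = 4976 — ≈ 4969.

y_c = 3.91 ft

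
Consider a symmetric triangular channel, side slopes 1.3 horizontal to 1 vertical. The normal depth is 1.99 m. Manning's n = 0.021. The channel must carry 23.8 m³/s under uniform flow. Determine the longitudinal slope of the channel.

S = 0.0129

For a triangular section with side slope z = 1.3: A = zy² = 1.3×1.99² = 5.148 m²; P = 2y√(1+z²) = 2×1.99×1.64 = 6.528 m.
Hydraulic radius R = A/P = 5.148/6.528 = 0.7887 m.
From Manning's equation, S = [nQ / (1 A R^(2/3))]² = [0.021 × 23.8 / (1 × 5.148 × 0.7887^(2/3))]² = 0.0129.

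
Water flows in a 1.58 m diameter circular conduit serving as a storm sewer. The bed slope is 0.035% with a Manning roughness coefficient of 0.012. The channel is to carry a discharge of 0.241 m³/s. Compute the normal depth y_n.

Manning's equation rearranged: A R^(2/3) = nQ / (1·√S) = 0.012 × 0.241 / (√0.00035) = 0.1546.
At y = 0.501 m: A R^(2/3) = 0.23 — high.
At y = 0.409 m: A R^(2/3) = 0.1549 — matches.

y_n = 0.409 m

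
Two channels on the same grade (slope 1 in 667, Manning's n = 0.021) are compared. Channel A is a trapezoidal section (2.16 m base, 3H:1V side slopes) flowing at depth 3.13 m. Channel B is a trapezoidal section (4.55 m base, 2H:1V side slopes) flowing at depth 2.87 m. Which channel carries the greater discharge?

Channel A: With bottom width b = 2.16 m and side slope z = 3: A = (b + zy)y = (2.16 + 3×3.13)×3.13 = 36.15 m²; P = b + 2y√(1+z²) = 2.16 + 2×3.13×3.162 = 21.96 m. Hydraulic radius R = A/P = 36.15/21.96 = 1.647 m. Q_A = (1/0.021)·36.15·1.647^(2/3)·√0.001499 = 92.95 m³/s.
Channel B: With bottom width b = 4.55 m and side slope z = 2: A = (b + zy)y = (4.55 + 2×2.87)×2.87 = 29.53 m²; P = b + 2y√(1+z²) = 4.55 + 2×2.87×2.236 = 17.39 m. Hydraulic radius R = A/P = 29.53/17.39 = 1.699 m. Q_B = (1/0.021)·29.53·1.699^(2/3)·√0.001499 = 77.52 m³/s.
Q_A = 92.95 m³/s vs Q_B = 77.52 m³/s, so channel A carries more.

channel A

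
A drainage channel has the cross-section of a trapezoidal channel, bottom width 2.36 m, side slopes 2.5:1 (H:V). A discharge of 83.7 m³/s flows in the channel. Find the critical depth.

At critical depth, Q² T / (g A³) = 1, i.e. A³/T = Q²/g = 83.7²/9.81 = 714.1.
At y = 2.95 m: A³/T = 1384 — over.
At y = 1.94 m: A³/T = 226.9 — short.
At y = 2.54 m: A³/T = 719 — close enough.

y_c = 2.54 m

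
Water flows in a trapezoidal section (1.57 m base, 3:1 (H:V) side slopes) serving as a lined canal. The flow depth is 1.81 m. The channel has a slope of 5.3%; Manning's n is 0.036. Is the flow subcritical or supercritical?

supercritical

With bottom width b = 1.57 m and side slope z = 3: A = (b + zy)y = (1.57 + 3×1.81)×1.81 = 12.67 m²; P = b + 2y√(1+z²) = 1.57 + 2×1.81×3.162 = 13.02 m.
Hydraulic radius R = A/P = 12.67/13.02 = 0.9733 m.
V = (1/n) R^(2/3) √S = (1/0.036) × 0.9733^(2/3) × √0.053 = 6.281 m/s. Hydraulic depth D_h = A/T = 12.67/12.43 = 1.019 m.
Froude number Fr = V/√(g·D_h) = 6.281/√(9.81×1.019) = 1.99, which is greater than 1, so the flow is supercritical.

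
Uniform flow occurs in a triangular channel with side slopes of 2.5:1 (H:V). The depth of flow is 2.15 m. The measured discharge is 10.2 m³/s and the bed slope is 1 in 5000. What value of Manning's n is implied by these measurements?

n = 0.016

For a triangular section with side slope z = 2.5: A = zy² = 2.5×2.15² = 11.56 m²; P = 2y√(1+z²) = 2×2.15×2.693 = 11.58 m.
Hydraulic radius R = A/P = 11.56/11.58 = 0.9981 m.
Rearranging Manning's equation: n = (1/Q) A R^(2/3) S^(1/2) = (1/10.2) × 11.56 × 0.9981^(2/3) × √0.0002 = 0.016.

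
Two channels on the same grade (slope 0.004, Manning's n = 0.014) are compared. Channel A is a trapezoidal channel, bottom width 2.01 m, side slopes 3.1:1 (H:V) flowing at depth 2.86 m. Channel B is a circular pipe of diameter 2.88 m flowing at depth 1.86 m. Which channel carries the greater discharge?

Channel A: With bottom width b = 2.01 m and side slope z = 3.1: A = (b + zy)y = (2.01 + 3.1×2.86)×2.86 = 31.11 m²; P = b + 2y√(1+z²) = 2.01 + 2×2.86×3.257 = 20.64 m. Hydraulic radius R = A/P = 31.11/20.64 = 1.507 m. Q_A = (1/0.014)·31.11·1.507^(2/3)·√0.004 = 184.7 m³/s.
Channel B: For a circular section of diameter D = 2.88 m at depth y = 1.86 m, the central angle is θ = 2 arccos(1 − 2y/D) = 3.734 rad. Then A = (D²/8)(θ − sin θ) = 4.449 m² and P = Dθ/2 = 5.376 m. Hydraulic radius R = A/P = 4.449/5.376 = 0.8276 m. Q_B = (1/0.014)·4.449·0.8276^(2/3)·√0.004 = 17.72 m³/s.
Q_A = 184.7 m³/s vs Q_B = 17.72 m³/s, so channel A carries more.

channel A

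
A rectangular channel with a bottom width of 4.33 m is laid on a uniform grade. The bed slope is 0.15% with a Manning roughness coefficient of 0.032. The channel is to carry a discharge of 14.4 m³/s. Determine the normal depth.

Manning's equation rearranged: A R^(2/3) = nQ / (1·√S) = 0.032 × 14.4 / (√0.0015) = 11.9.
Try y = 2.77 m: A R^(2/3) = 13.66 — too large.
Try y = 2.07 m: A R^(2/3) = 9.308 — too small.
Try y = 2.49 m: A R^(2/3) = 11.89 — ≈ 11.9.

y_n = 2.49 m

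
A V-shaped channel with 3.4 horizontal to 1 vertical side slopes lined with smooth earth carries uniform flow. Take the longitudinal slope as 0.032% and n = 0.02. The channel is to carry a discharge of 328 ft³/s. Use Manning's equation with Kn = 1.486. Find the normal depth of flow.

y_n = 5.99 ft

Manning's equation rearranged: A R^(2/3) = nQ / (1.486·√S) = 0.02 × 328 / (1.486 × √0.00032) = 246.8.
Try y = 7.15 ft: A R^(2/3) = 395.3 — over.
Try y = 4.88 ft: A R^(2/3) = 142.7 — short.
Try y = 5.99 ft: A R^(2/3) = 246.6 — matches.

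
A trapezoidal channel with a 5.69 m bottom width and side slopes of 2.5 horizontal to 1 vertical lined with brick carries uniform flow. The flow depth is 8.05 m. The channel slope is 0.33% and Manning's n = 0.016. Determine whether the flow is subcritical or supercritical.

supercritical

With bottom width b = 5.69 m and side slope z = 2.5: A = (b + zy)y = (5.69 + 2.5×8.05)×8.05 = 207.8 m²; P = b + 2y√(1+z²) = 5.69 + 2×8.05×2.693 = 49.04 m.
Hydraulic radius R = A/P = 207.8/49.04 = 4.238 m.
V = (1/n) R^(2/3) √S = (1/0.016) × 4.238^(2/3) × √0.0033 = 9.402 m/s. Hydraulic depth D_h = A/T = 207.8/45.94 = 4.524 m.
Froude number Fr = V/√(g·D_h) = 9.402/√(9.81×4.524) = 1.41, which is greater than 1, so the flow is supercritical.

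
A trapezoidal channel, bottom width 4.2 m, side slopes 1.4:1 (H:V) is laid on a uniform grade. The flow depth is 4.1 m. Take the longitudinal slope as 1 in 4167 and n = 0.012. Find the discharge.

Q = 89.7 m³/s

With bottom width b = 4.2 m and side slope z = 1.4: A = (b + zy)y = (4.2 + 1.4×4.1)×4.1 = 40.75 m²; P = b + 2y√(1+z²) = 4.2 + 2×4.1×1.72 = 18.31 m.
Hydraulic radius R = A/P = 40.75/18.31 = 2.226 m.
Manning's equation: Q = (1/n) A R^(2/3) S^(1/2) = (1/0.012) × 40.75 × 2.226^(2/3) × 0.00024^(1/2) = 89.7 m³/s.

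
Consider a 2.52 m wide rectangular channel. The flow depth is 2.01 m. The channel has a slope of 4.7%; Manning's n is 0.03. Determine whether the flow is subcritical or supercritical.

supercritical

Flow area A = b·y = 2.52 × 2.01 = 5.065 m². Wetted perimeter P = b + 2y = 2.52 + 2×2.01 = 6.54 m.
Hydraulic radius R = A/P = 5.065/6.54 = 0.7745 m.
V = (1/n) R^(2/3) √S = (1/0.03) × 0.7745^(2/3) × √0.047 = 6.095 m/s. Hydraulic depth D_h = A/T = 5.065/2.52 = 2.01 m.
Froude number Fr = V/√(g·D_h) = 6.095/√(9.81×2.01) = 1.37, which is greater than 1, so the flow is supercritical.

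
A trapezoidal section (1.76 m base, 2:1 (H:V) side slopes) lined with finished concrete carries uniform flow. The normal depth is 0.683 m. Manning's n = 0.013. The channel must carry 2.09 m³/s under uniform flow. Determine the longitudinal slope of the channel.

With bottom width b = 1.76 m and side slope z = 2: A = (b + zy)y = (1.76 + 2×0.683)×0.683 = 2.135 m²; P = b + 2y√(1+z²) = 1.76 + 2×0.683×2.236 = 4.814 m.
Hydraulic radius R = A/P = 2.135/4.814 = 0.4435 m.
From Manning's equation, S = [nQ / (1 A R^(2/3))]² = [0.013 × 2.09 / (1 × 2.135 × 0.4435^(2/3))]² = 0.000479.

S = 0.000479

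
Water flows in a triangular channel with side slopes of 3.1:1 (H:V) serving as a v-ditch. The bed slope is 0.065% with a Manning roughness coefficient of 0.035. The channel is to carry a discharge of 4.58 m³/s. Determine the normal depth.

Manning's equation rearranged: A R^(2/3) = nQ / (1·√S) = 0.035 × 4.58 / (√0.00065) = 6.287.
Try y = 1.77 m: A R^(2/3) = 8.662 — over.
Try y = 1.24 m: A R^(2/3) = 3.353 — short.
Try y = 1.57 m: A R^(2/3) = 6.291 — close enough.

y_n = 1.57 m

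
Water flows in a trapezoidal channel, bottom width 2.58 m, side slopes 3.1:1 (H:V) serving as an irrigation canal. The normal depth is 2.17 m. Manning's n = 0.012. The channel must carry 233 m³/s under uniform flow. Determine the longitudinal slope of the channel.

With bottom width b = 2.58 m and side slope z = 3.1: A = (b + zy)y = (2.58 + 3.1×2.17)×2.17 = 20.2 m²; P = b + 2y√(1+z²) = 2.58 + 2×2.17×3.257 = 16.72 m.
Hydraulic radius R = A/P = 20.2/16.72 = 1.208 m.
From Manning's equation, S = [nQ / (1 A R^(2/3))]² = [0.012 × 233 / (1 × 20.2 × 1.208^(2/3))]² = 0.0149.

S = 0.0149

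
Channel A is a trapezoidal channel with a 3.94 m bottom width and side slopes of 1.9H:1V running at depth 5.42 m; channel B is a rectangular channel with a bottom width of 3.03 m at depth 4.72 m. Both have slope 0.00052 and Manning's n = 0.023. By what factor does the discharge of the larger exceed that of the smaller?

9.87

Channel A: With bottom width b = 3.94 m and side slope z = 1.9: A = (b + zy)y = (3.94 + 1.9×5.42)×5.42 = 77.17 m²; P = b + 2y√(1+z²) = 3.94 + 2×5.42×2.147 = 27.21 m. Hydraulic radius R = A/P = 77.17/27.21 = 2.836 m. Q_A = (1/0.023)·77.17·2.836^(2/3)·√0.00052 = 153.3 m³/s.
Channel B: Flow area A = b·y = 3.03 × 4.72 = 14.3 m². Wetted perimeter P = b + 2y = 3.03 + 2×4.72 = 12.47 m. Hydraulic radius R = A/P = 14.3/12.47 = 1.147 m. Q_B = (1/0.023)·14.3·1.147^(2/3)·√0.00052 = 15.54 m³/s.
The larger discharge is 153.3 m³/s and the smaller is 15.54 m³/s; the ratio is 9.87.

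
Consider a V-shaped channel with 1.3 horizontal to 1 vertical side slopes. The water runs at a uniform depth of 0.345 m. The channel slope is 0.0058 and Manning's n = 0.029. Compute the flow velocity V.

For a triangular section with side slope z = 1.3: A = zy² = 1.3×0.345² = 0.1547 m²; P = 2y√(1+z²) = 2×0.345×1.64 = 1.132 m.
Hydraulic radius R = A/P = 0.1547/1.132 = 0.1367 m.
From Manning's equation, V = (1/n) R^(2/3) S^(1/2) = (1/0.029) × 0.1367^(2/3) × 0.0058^(1/2) = 0.697 m/s.

V = 0.697 m/s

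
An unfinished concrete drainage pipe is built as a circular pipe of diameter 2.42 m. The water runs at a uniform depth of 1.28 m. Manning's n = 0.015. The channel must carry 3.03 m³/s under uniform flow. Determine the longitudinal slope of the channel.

S = 0.000632

For a circular section of diameter D = 2.42 m at depth y = 1.28 m, the central angle is θ = 2 arccos(1 − 2y/D) = 3.257 rad. Then A = (D²/8)(θ − sin θ) = 2.469 m² and P = Dθ/2 = 3.941 m.
Hydraulic radius R = A/P = 2.469/3.941 = 0.6265 m.
From Manning's equation, S = [nQ / (1 A R^(2/3))]² = [0.015 × 3.03 / (1 × 2.469 × 0.6265^(2/3))]² = 0.000632.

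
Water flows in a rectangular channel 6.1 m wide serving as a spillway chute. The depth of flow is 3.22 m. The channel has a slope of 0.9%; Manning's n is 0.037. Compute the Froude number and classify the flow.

Flow area A = b·y = 6.1 × 3.22 = 19.64 m². Wetted perimeter P = b + 2y = 6.1 + 2×3.22 = 12.54 m.
Hydraulic radius R = A/P = 19.64/12.54 = 1.566 m.
V = (1/n) R^(2/3) √S = (1/0.037) × 1.566^(2/3) × √0.009 = 3.458 m/s. Hydraulic depth D_h = A/T = 19.64/6.1 = 3.22 m.
Froude number Fr = V/√(g·D_h) = 3.458/√(9.81×3.22) = 0.615, which is less than 1, so the flow is subcritical.

subcritical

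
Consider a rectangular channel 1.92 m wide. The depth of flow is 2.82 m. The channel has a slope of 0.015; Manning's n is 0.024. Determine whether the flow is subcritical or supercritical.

subcritical

Flow area A = b·y = 1.92 × 2.82 = 5.414 m². Wetted perimeter P = b + 2y = 1.92 + 2×2.82 = 7.56 m.
Hydraulic radius R = A/P = 5.414/7.56 = 0.7162 m.
V = (1/n) R^(2/3) √S = (1/0.024) × 0.7162^(2/3) × √0.015 = 4.085 m/s. Hydraulic depth D_h = A/T = 5.414/1.92 = 2.82 m.
Froude number Fr = V/√(g·D_h) = 4.085/√(9.81×2.82) = 0.777, which is less than 1, so the flow is subcritical.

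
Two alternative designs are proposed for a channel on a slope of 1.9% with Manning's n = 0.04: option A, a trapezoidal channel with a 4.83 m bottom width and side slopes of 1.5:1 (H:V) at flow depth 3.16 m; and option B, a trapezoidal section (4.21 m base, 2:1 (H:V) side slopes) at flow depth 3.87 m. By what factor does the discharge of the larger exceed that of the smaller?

Channel A: With bottom width b = 4.83 m and side slope z = 1.5: A = (b + zy)y = (4.83 + 1.5×3.16)×3.16 = 30.24 m²; P = b + 2y√(1+z²) = 4.83 + 2×3.16×1.803 = 16.22 m. Hydraulic radius R = A/P = 30.24/16.22 = 1.864 m. Q_A = (1/0.04)·30.24·1.864^(2/3)·√0.019 = 157.8 m³/s.
Channel B: With bottom width b = 4.21 m and side slope z = 2: A = (b + zy)y = (4.21 + 2×3.87)×3.87 = 46.25 m²; P = b + 2y√(1+z²) = 4.21 + 2×3.87×2.236 = 21.52 m. Hydraulic radius R = A/P = 46.25/21.52 = 2.149 m. Q_B = (1/0.04)·46.25·2.149^(2/3)·√0.019 = 265.4 m³/s.
The larger discharge is 265.4 m³/s and the smaller is 157.8 m³/s; the ratio is 1.68.

1.68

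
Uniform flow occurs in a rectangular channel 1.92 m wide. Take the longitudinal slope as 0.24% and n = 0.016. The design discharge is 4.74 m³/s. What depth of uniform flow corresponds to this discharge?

y_n = 1.22 m

Manning's equation rearranged: A R^(2/3) = nQ / (1·√S) = 0.016 × 4.74 / (√0.0024) = 1.548.
At y = 0.964 m: A R^(2/3) = 1.136 — low.
At y = 1.36 m: A R^(2/3) = 1.78 — high.
At y = 1.22 m: A R^(2/3) = 1.548 — ≈ 1.548.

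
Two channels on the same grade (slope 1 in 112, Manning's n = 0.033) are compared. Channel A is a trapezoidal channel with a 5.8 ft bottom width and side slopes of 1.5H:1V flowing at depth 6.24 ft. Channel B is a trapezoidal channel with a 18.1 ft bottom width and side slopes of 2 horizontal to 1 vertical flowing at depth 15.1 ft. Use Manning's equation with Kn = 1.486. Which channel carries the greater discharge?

Channel A: With bottom width b = 5.8 ft and side slope z = 1.5: A = (b + zy)y = (5.8 + 1.5×6.24)×6.24 = 94.6 ft²; P = b + 2y√(1+z²) = 5.8 + 2×6.24×1.803 = 28.3 ft. Hydraulic radius R = A/P = 94.6/28.3 = 3.343 ft. Q_A = (1.486/0.033)·94.6·3.343^(2/3)·√0.008929 = 899.9 ft³/s.
Channel B: With bottom width b = 18.1 ft and side slope z = 2: A = (b + zy)y = (18.1 + 2×15.1)×15.1 = 729.3 ft²; P = b + 2y√(1+z²) = 18.1 + 2×15.1×2.236 = 85.63 ft. Hydraulic radius R = A/P = 729.3/85.63 = 8.517 ft. Q_B = (1.486/0.033)·729.3·8.517^(2/3)·√0.008929 = 12940 ft³/s.
Q_A = 899.9 ft³/s vs Q_B = 12940 ft³/s, so channel B carries more.

channel B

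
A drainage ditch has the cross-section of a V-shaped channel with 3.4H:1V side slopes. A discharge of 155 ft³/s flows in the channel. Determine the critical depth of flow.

At critical depth, Q² T / (g A³) = 1, i.e. A³/T = Q²/g = 155²/32.2 = 746.1.
Trying y = 3.34 ft: A³/T = 2402 — over.
Trying y = 2.34 ft: A³/T = 405.5 — short.
Trying y = 2.64 ft: A³/T = 741.2 — close enough.

y_c = 2.64 ft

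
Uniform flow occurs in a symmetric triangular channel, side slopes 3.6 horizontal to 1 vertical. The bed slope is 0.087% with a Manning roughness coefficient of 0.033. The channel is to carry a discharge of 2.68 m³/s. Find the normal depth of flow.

y_n = 1.12 m

Manning's equation rearranged: A R^(2/3) = nQ / (1·√S) = 0.033 × 2.68 / (√0.00087) = 2.998.
Try y = 1.24 m: A R^(2/3) = 3.926 — over.
Try y = 1.12 m: A R^(2/3) = 2.993 — ≈ 2.998.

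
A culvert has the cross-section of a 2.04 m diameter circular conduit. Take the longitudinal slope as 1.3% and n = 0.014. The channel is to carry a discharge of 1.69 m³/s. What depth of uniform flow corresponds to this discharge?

Manning's equation rearranged: A R^(2/3) = nQ / (1·√S) = 0.014 × 1.69 / (√0.013) = 0.2075.
Try y = 0.53 m: A R^(2/3) = 0.3084 — over.
Try y = 0.374 m: A R^(2/3) = 0.1531 — short.
Try y = 0.435 m: A R^(2/3) = 0.208 — close enough.

y_n = 0.435 m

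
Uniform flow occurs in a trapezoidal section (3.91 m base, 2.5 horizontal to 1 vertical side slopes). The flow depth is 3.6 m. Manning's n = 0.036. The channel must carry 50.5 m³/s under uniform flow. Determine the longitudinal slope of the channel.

With bottom width b = 3.91 m and side slope z = 2.5: A = (b + zy)y = (3.91 + 2.5×3.6)×3.6 = 46.48 m²; P = b + 2y√(1+z²) = 3.91 + 2×3.6×2.693 = 23.3 m.
Hydraulic radius R = A/P = 46.48/23.3 = 1.995 m.
From Manning's equation, S = [nQ / (1 A R^(2/3))]² = [0.036 × 50.5 / (1 × 46.48 × 1.995^(2/3))]² = 0.000609.

S = 0.000609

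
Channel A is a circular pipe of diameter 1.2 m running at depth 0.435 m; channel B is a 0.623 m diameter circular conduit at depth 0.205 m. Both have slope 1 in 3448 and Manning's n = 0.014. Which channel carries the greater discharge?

channel A

Channel A: For a circular section of diameter D = 1.2 m at depth y = 0.435 m, the central angle is θ = 2 arccos(1 − 2y/D) = 2.584 rad. Then A = (D²/8)(θ − sin θ) = 0.37 m² and P = Dθ/2 = 1.551 m. Hydraulic radius R = A/P = 0.37/1.551 = 0.2386 m. Q_A = (1/0.014)·0.37·0.2386^(2/3)·√0.00029 = 0.1732 m³/s.
Channel B: For a circular section of diameter D = 0.623 m at depth y = 0.205 m, the central angle is θ = 2 arccos(1 − 2y/D) = 2.444 rad. Then A = (D²/8)(θ − sin θ) = 0.08738 m² and P = Dθ/2 = 0.7612 m. Hydraulic radius R = A/P = 0.08738/0.7612 = 0.1148 m. Q_B = (1/0.014)·0.08738·0.1148^(2/3)·√0.00029 = 0.02511 m³/s.
Q_A = 0.1732 m³/s vs Q_B = 0.02511 m³/s, so channel A carries more.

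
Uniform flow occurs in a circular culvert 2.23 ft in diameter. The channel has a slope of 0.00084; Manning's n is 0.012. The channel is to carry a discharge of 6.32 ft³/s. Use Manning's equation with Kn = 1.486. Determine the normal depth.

y_n = 1.33 ft

Manning's equation rearranged: A R^(2/3) = nQ / (1.486·√S) = 0.012 × 6.32 / (1.486 × √0.00084) = 1.761.
Trying y = 1.66 ft: A R^(2/3) = 2.391 — too large.
Trying y = 0.991 ft: A R^(2/3) = 1.078 — too small.
Trying y = 1.33 ft: A R^(2/3) = 1.761 — matches.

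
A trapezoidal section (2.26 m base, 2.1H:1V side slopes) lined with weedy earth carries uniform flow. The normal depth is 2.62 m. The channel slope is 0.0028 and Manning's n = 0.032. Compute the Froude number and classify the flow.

subcritical

With bottom width b = 2.26 m and side slope z = 2.1: A = (b + zy)y = (2.26 + 2.1×2.62)×2.62 = 20.34 m²; P = b + 2y√(1+z²) = 2.26 + 2×2.62×2.326 = 14.45 m.
Hydraulic radius R = A/P = 20.34/14.45 = 1.408 m.
V = (1/n) R^(2/3) √S = (1/0.032) × 1.408^(2/3) × √0.0028 = 2.077 m/s. Hydraulic depth D_h = A/T = 20.34/13.26 = 1.533 m.
Froude number Fr = V/√(g·D_h) = 2.077/√(9.81×1.533) = 0.536, which is less than 1, so the flow is subcritical.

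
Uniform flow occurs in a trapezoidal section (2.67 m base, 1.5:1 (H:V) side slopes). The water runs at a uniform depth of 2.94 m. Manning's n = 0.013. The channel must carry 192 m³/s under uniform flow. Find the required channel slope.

S = 0.00789

With bottom width b = 2.67 m and side slope z = 1.5: A = (b + zy)y = (2.67 + 1.5×2.94)×2.94 = 20.82 m²; P = b + 2y√(1+z²) = 2.67 + 2×2.94×1.803 = 13.27 m.
Hydraulic radius R = A/P = 20.82/13.27 = 1.569 m.
From Manning's equation, S = [nQ / (1 A R^(2/3))]² = [0.013 × 192 / (1 × 20.82 × 1.569^(2/3))]² = 0.00789.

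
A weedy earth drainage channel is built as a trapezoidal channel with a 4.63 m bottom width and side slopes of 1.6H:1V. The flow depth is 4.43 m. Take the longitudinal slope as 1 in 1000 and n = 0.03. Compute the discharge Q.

Q = 99 m³/s

With bottom width b = 4.63 m and side slope z = 1.6: A = (b + zy)y = (4.63 + 1.6×4.43)×4.43 = 51.91 m²; P = b + 2y√(1+z²) = 4.63 + 2×4.43×1.887 = 21.35 m.
Hydraulic radius R = A/P = 51.91/21.35 = 2.432 m.
Manning's equation: Q = (1/n) A R^(2/3) S^(1/2) = (1/0.03) × 51.91 × 2.432^(2/3) × 0.001^(1/2) = 99 m³/s.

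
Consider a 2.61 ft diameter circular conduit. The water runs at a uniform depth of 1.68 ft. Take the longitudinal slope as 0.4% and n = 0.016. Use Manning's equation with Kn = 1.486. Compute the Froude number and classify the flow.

For a circular section of diameter D = 2.61 ft at depth y = 1.68 ft, the central angle is θ = 2 arccos(1 − 2y/D) = 3.725 rad. Then A = (D²/8)(θ − sin θ) = 3.64 ft² and P = Dθ/2 = 4.861 ft.
Hydraulic radius R = A/P = 3.64/4.861 = 0.7489 ft.
V = (1.486/n) R^(2/3) √S = (1.486/0.016) × 0.7489^(2/3) × √0.004 = 4.844 ft/s. Hydraulic depth D_h = A/T = 3.64/2.5 = 1.456 ft.
Froude number Fr = V/√(g·D_h) = 4.844/√(32.2×1.456) = 0.707, which is less than 1, so the flow is subcritical.

subcritical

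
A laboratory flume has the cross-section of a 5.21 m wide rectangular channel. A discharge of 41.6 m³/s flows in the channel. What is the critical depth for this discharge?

For a rectangular channel, critical depth y_c = (q²/g)^(1/3) where q = Q/b = 41.6/5.21 = 7.985 m²/s.
So y_c = (7.985²/9.81)^(1/3) = 1.87 m.

y_c = 1.87 m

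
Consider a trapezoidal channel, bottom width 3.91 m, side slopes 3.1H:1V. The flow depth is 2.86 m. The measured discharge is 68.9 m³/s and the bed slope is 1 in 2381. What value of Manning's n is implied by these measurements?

n = 0.015

With bottom width b = 3.91 m and side slope z = 3.1: A = (b + zy)y = (3.91 + 3.1×2.86)×2.86 = 36.54 m²; P = b + 2y√(1+z²) = 3.91 + 2×2.86×3.257 = 22.54 m.
Hydraulic radius R = A/P = 36.54/22.54 = 1.621 m.
Rearranging Manning's equation: n = (1/Q) A R^(2/3) S^(1/2) = (1/68.9) × 36.54 × 1.621^(2/3) × √0.00042 = 0.015.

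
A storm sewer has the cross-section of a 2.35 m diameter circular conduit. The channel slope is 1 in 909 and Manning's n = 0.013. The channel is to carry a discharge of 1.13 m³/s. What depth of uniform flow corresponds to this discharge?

y_n = 0.606 m

Manning's equation rearranged: A R^(2/3) = nQ / (1·√S) = 0.013 × 1.13 / (√0.0011) = 0.4429.
Try y = 0.471 m: A R^(2/3) = 0.2676 — too small.
Try y = 0.73 m: A R^(2/3) = 0.6373 — too large.
Try y = 0.606 m: A R^(2/3) = 0.4431 — ≈ 0.4429.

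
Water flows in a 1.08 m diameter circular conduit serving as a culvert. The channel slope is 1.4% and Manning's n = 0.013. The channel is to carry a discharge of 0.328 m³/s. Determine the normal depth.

Manning's equation rearranged: A R^(2/3) = nQ / (1·√S) = 0.013 × 0.328 / (√0.014) = 0.03604.
Try y = 0.179 m: A R^(2/3) = 0.02284 — short.
Try y = 0.277 m: A R^(2/3) = 0.05515 — over.
Try y = 0.224 m: A R^(2/3) = 0.03607 — close enough.

y_n = 0.224 m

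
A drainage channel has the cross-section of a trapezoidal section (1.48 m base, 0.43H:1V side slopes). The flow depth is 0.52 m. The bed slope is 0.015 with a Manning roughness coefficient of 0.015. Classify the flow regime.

supercritical

With bottom width b = 1.48 m and side slope z = 0.43: A = (b + zy)y = (1.48 + 0.43×0.52)×0.52 = 0.8859 m²; P = b + 2y√(1+z²) = 1.48 + 2×0.52×1.089 = 2.612 m.
Hydraulic radius R = A/P = 0.8859/2.612 = 0.3391 m.
V = (1/n) R^(2/3) √S = (1/0.015) × 0.3391^(2/3) × √0.015 = 3.971 m/s. Hydraulic depth D_h = A/T = 0.8859/1.927 = 0.4597 m.
Froude number Fr = V/√(g·D_h) = 3.971/√(9.81×0.4597) = 1.87, which is greater than 1, so the flow is supercritical.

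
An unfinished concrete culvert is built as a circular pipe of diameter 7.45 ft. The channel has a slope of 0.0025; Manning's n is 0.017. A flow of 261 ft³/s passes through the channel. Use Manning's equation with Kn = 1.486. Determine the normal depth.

y_n = 5.55 ft

Manning's equation rearranged: A R^(2/3) = nQ / (1.486·√S) = 0.017 × 261 / (1.486 × √0.0025) = 59.72.
Try y = 3.83 ft: A R^(2/3) = 34.58 — too small.
Try y = 5.55 ft: A R^(2/3) = 59.7 — close enough.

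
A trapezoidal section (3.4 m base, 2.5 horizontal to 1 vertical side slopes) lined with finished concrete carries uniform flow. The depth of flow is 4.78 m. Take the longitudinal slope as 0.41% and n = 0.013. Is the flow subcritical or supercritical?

supercritical

With bottom width b = 3.4 m and side slope z = 2.5: A = (b + zy)y = (3.4 + 2.5×4.78)×4.78 = 73.37 m²; P = b + 2y√(1+z²) = 3.4 + 2×4.78×2.693 = 29.14 m.
Hydraulic radius R = A/P = 73.37/29.14 = 2.518 m.
V = (1/n) R^(2/3) √S = (1/0.013) × 2.518^(2/3) × √0.0041 = 9.116 m/s. Hydraulic depth D_h = A/T = 73.37/27.3 = 2.688 m.
Froude number Fr = V/√(g·D_h) = 9.116/√(9.81×2.688) = 1.78, which is greater than 1, so the flow is supercritical.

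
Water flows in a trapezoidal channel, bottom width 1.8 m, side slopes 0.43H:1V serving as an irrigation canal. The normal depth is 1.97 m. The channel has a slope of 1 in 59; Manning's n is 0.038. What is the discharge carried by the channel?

Q = 16.1 m³/s

With bottom width b = 1.8 m and side slope z = 0.43: A = (b + zy)y = (1.8 + 0.43×1.97)×1.97 = 5.215 m²; P = b + 2y√(1+z²) = 1.8 + 2×1.97×1.089 = 6.089 m.
Hydraulic radius R = A/P = 5.215/6.089 = 0.8565 m.
Manning's equation: Q = (1/n) A R^(2/3) S^(1/2) = (1/0.038) × 5.215 × 0.8565^(2/3) × 0.01695^(1/2) = 16.1 m³/s.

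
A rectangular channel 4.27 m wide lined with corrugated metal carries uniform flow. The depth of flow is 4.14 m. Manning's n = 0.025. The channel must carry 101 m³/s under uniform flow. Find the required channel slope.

S = 0.0129

Flow area A = b·y = 4.27 × 4.14 = 17.68 m². Wetted perimeter P = b + 2y = 4.27 + 2×4.14 = 12.55 m.
Hydraulic radius R = A/P = 17.68/12.55 = 1.409 m.
From Manning's equation, S = [nQ / (1 A R^(2/3))]² = [0.025 × 101 / (1 × 17.68 × 1.409^(2/3))]² = 0.0129.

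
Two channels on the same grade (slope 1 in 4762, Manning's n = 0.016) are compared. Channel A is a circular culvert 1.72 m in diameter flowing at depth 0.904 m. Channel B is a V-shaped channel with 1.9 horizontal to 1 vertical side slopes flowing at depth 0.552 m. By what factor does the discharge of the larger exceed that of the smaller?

3.18

Channel A: For a circular section of diameter D = 1.72 m at depth y = 0.904 m, the central angle is θ = 2 arccos(1 − 2y/D) = 3.244 rad. Then A = (D²/8)(θ − sin θ) = 1.237 m² and P = Dθ/2 = 2.79 m. Hydraulic radius R = A/P = 1.237/2.79 = 0.4435 m. Q_A = (1/0.016)·1.237·0.4435^(2/3)·√0.00021 = 0.6518 m³/s.
Channel B: For a triangular section with side slope z = 1.9: A = zy² = 1.9×0.552² = 0.5789 m²; P = 2y√(1+z²) = 2×0.552×2.147 = 2.37 m. Hydraulic radius R = A/P = 0.5789/2.37 = 0.2442 m. Q_B = (1/0.016)·0.5789·0.2442^(2/3)·√0.00021 = 0.2049 m³/s.
The larger discharge is 0.6518 m³/s and the smaller is 0.2049 m³/s; the ratio is 3.18.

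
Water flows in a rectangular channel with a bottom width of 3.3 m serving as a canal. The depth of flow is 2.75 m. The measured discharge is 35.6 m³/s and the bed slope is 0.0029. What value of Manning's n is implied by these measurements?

Flow area A = b·y = 3.3 × 2.75 = 9.075 m². Wetted perimeter P = b + 2y = 3.3 + 2×2.75 = 8.8 m.
Hydraulic radius R = A/P = 9.075/8.8 = 1.031 m.
Rearranging Manning's equation: n = (1/Q) A R^(2/3) S^(1/2) = (1/35.6) × 9.075 × 1.031^(2/3) × √0.0029 = 0.014.

n = 0.014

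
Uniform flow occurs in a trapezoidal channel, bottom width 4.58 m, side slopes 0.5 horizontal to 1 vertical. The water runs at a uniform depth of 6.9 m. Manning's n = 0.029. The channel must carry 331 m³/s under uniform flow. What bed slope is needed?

With bottom width b = 4.58 m and side slope z = 0.5: A = (b + zy)y = (4.58 + 0.5×6.9)×6.9 = 55.41 m²; P = b + 2y√(1+z²) = 4.58 + 2×6.9×1.118 = 20.01 m.
Hydraulic radius R = A/P = 55.41/20.01 = 2.769 m.
From Manning's equation, S = [nQ / (1 A R^(2/3))]² = [0.029 × 331 / (1 × 55.41 × 2.769^(2/3))]² = 0.00772.

S = 0.00772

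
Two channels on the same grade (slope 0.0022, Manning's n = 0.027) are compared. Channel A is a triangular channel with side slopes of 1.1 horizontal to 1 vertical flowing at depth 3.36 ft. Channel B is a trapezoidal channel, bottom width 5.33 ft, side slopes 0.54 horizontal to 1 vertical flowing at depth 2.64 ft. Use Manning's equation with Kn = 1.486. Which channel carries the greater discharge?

channel B

Channel A: For a triangular section with side slope z = 1.1: A = zy² = 1.1×3.36² = 12.42 ft²; P = 2y√(1+z²) = 2×3.36×1.487 = 9.99 ft. Hydraulic radius R = A/P = 12.42/9.99 = 1.243 ft. Q_A = (1.486/0.027)·12.42·1.243^(2/3)·√0.0022 = 37.06 ft³/s.
Channel B: With bottom width b = 5.33 ft and side slope z = 0.54: A = (b + zy)y = (5.33 + 0.54×2.64)×2.64 = 17.83 ft²; P = b + 2y√(1+z²) = 5.33 + 2×2.64×1.136 = 11.33 ft. Hydraulic radius R = A/P = 17.83/11.33 = 1.574 ft. Q_B = (1.486/0.027)·17.83·1.574^(2/3)·√0.0022 = 62.3 ft³/s.
Q_A = 37.06 ft³/s vs Q_B = 62.3 ft³/s, so channel B carries more.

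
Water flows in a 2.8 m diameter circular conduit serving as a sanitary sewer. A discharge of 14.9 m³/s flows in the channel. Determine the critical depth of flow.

y_c = 1.71 m

At critical depth, Q² T / (g A³) = 1, i.e. A³/T = Q²/g = 14.9²/9.81 = 22.63.
Try y = 2.1 m: A³/T = 50.13 — high.
Try y = 1.71 m: A³/T = 22.39 — close enough.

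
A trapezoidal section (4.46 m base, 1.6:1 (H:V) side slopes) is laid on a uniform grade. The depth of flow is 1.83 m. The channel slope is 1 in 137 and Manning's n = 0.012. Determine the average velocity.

With bottom width b = 4.46 m and side slope z = 1.6: A = (b + zy)y = (4.46 + 1.6×1.83)×1.83 = 13.52 m²; P = b + 2y√(1+z²) = 4.46 + 2×1.83×1.887 = 11.37 m.
Hydraulic radius R = A/P = 13.52/11.37 = 1.19 m.
From Manning's equation, V = (1/n) R^(2/3) S^(1/2) = (1/0.012) × 1.19^(2/3) × 0.007299^(1/2) = 7.99 m/s.

V = 7.99 m/s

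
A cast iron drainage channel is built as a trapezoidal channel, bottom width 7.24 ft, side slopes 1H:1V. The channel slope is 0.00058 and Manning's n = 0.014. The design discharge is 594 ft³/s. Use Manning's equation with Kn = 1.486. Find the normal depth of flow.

Manning's equation rearranged: A R^(2/3) = nQ / (1.486·√S) = 0.014 × 594 / (1.486 × √0.00058) = 232.4.
At y = 8.3 ft: A R^(2/3) = 335.7 — high.
At y = 5.78 ft: A R^(2/3) = 163.1 — low.
At y = 6.92 ft: A R^(2/3) = 232.5 — matches.

y_n = 6.92 ft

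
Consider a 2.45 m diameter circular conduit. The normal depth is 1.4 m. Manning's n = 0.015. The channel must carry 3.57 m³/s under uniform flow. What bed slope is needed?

S = 0.00064

For a circular section of diameter D = 2.45 m at depth y = 1.4 m, the central angle is θ = 2 arccos(1 − 2y/D) = 3.428 rad. Then A = (D²/8)(θ − sin θ) = 2.784 m² and P = Dθ/2 = 4.2 m.
Hydraulic radius R = A/P = 2.784/4.2 = 0.663 m.
From Manning's equation, S = [nQ / (1 A R^(2/3))]² = [0.015 × 3.57 / (1 × 2.784 × 0.663^(2/3))]² = 0.00064.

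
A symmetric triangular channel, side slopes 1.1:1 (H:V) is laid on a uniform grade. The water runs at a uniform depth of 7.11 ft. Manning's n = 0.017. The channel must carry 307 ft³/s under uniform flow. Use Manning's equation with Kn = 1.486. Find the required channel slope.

S = 0.0011

For a triangular section with side slope z = 1.1: A = zy² = 1.1×7.11² = 55.61 ft²; P = 2y√(1+z²) = 2×7.11×1.487 = 21.14 ft.
Hydraulic radius R = A/P = 55.61/21.14 = 2.63 ft.
From Manning's equation, S = [nQ / (1.486 A R^(2/3))]² = [0.017 × 307 / (1.486 × 55.61 × 2.63^(2/3))]² = 0.0011.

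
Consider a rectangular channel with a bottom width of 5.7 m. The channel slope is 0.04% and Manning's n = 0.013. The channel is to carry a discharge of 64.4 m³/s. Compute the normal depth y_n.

y_n = 4.95 m

Manning's equation rearranged: A R^(2/3) = nQ / (1·√S) = 0.013 × 64.4 / (√0.0004) = 41.86.
At y = 4.4 m: A R^(2/3) = 36.14 — too small.
At y = 4.95 m: A R^(2/3) = 41.88 — close enough.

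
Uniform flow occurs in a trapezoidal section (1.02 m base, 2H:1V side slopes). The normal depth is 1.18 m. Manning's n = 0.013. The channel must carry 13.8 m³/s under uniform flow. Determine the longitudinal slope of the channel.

With bottom width b = 1.02 m and side slope z = 2: A = (b + zy)y = (1.02 + 2×1.18)×1.18 = 3.988 m²; P = b + 2y√(1+z²) = 1.02 + 2×1.18×2.236 = 6.297 m.
Hydraulic radius R = A/P = 3.988/6.297 = 0.6334 m.
From Manning's equation, S = [nQ / (1 A R^(2/3))]² = [0.013 × 13.8 / (1 × 3.988 × 0.6334^(2/3))]² = 0.00372.

S = 0.00372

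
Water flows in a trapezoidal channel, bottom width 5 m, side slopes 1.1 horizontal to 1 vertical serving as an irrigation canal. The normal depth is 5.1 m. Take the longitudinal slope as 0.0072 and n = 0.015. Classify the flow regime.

supercritical

With bottom width b = 5 m and side slope z = 1.1: A = (b + zy)y = (5 + 1.1×5.1)×5.1 = 54.11 m²; P = b + 2y√(1+z²) = 5 + 2×5.1×1.487 = 20.16 m.
Hydraulic radius R = A/P = 54.11/20.16 = 2.684 m.
V = (1/n) R^(2/3) √S = (1/0.015) × 2.684^(2/3) × √0.0072 = 10.92 m/s. Hydraulic depth D_h = A/T = 54.11/16.22 = 3.336 m.
Froude number Fr = V/√(g·D_h) = 10.92/√(9.81×3.336) = 1.91, which is greater than 1, so the flow is supercritical.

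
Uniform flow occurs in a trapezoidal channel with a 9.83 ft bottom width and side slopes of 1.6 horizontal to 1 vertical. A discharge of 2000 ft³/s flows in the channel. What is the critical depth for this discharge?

At critical depth, Q² T / (g A³) = 1, i.e. A³/T = Q²/g = 2000²/32.2 = 124200.
Trying y = 5.72 ft: A³/T = 45500 — low.
Trying y = 9.36 ft: A³/T = 314600 — high.
Trying y = 7.42 ft: A³/T = 124400 — matches.

y_c = 7.42 ft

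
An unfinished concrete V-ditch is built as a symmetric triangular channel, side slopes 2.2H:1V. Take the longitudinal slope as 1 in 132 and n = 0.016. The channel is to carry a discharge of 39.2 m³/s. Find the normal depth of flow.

y_n = 1.9 m

Manning's equation rearranged: A R^(2/3) = nQ / (1·√S) = 0.016 × 39.2 / (√0.007576) = 7.206.
At y = 1.48 m: A R^(2/3) = 3.703 — low.
At y = 1.9 m: A R^(2/3) = 7.209 — matches.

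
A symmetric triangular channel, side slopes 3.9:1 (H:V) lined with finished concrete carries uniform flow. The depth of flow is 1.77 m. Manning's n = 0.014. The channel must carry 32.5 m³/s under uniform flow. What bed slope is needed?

For a triangular section with side slope z = 3.9: A = zy² = 3.9×1.77² = 12.22 m²; P = 2y√(1+z²) = 2×1.77×4.026 = 14.25 m.
Hydraulic radius R = A/P = 12.22/14.25 = 0.8573 m.
From Manning's equation, S = [nQ / (1 A R^(2/3))]² = [0.014 × 32.5 / (1 × 12.22 × 0.8573^(2/3))]² = 0.0017.

S = 0.0017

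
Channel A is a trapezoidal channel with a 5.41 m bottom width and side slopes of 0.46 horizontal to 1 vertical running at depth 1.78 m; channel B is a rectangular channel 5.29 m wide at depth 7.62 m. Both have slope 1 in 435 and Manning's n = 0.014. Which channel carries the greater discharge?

channel B

Channel A: With bottom width b = 5.41 m and side slope z = 0.46: A = (b + zy)y = (5.41 + 0.46×1.78)×1.78 = 11.09 m²; P = b + 2y√(1+z²) = 5.41 + 2×1.78×1.101 = 9.329 m. Hydraulic radius R = A/P = 11.09/9.329 = 1.189 m. Q_A = (1/0.014)·11.09·1.189^(2/3)·√0.002299 = 42.6 m³/s.
Channel B: Flow area A = b·y = 5.29 × 7.62 = 40.31 m². Wetted perimeter P = b + 2y = 5.29 + 2×7.62 = 20.53 m. Hydraulic radius R = A/P = 40.31/20.53 = 1.963 m. Q_B = (1/0.014)·40.31·1.963^(2/3)·√0.002299 = 216.5 m³/s.
Q_A = 42.6 m³/s vs Q_B = 216.5 m³/s, so channel B carries more.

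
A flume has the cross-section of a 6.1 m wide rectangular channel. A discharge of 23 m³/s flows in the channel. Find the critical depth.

y_c = 1.13 m

For a rectangular channel, critical depth y_c = (q²/g)^(1/3) where q = Q/b = 23/6.1 = 3.77 m²/s.
So y_c = (3.77²/9.81)^(1/3) = 1.13 m.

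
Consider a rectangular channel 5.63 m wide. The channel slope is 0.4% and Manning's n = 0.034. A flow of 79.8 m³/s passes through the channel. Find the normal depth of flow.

Manning's equation rearranged: A R^(2/3) = nQ / (1·√S) = 0.034 × 79.8 / (√0.004) = 42.9.
At y = 3.85 m: A R^(2/3) = 29.97 — short.
At y = 5.95 m: A R^(2/3) = 51.58 — over.
At y = 5.12 m: A R^(2/3) = 42.91 — close enough.

y_n = 5.12 m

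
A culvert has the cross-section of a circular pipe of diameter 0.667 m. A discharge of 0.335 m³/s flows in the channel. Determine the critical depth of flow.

y_c = 0.366 m

At critical depth, Q² T / (g A³) = 1, i.e. A³/T = Q²/g = 0.335²/9.81 = 0.01144.
Try y = 0.26 m: A³/T = 0.003081 — too small.
Try y = 0.442 m: A³/T = 0.02354 — too large.
Try y = 0.366 m: A³/T = 0.0114 — matches.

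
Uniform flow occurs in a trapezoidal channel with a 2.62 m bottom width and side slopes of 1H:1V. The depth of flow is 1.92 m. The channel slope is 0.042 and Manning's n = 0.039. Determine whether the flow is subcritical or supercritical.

With bottom width b = 2.62 m and side slope z = 1: A = (b + zy)y = (2.62 + 1×1.92)×1.92 = 8.717 m²; P = b + 2y√(1+z²) = 2.62 + 2×1.92×1.414 = 8.051 m.
Hydraulic radius R = A/P = 8.717/8.051 = 1.083 m.
V = (1/n) R^(2/3) √S = (1/0.039) × 1.083^(2/3) × √0.042 = 5.541 m/s. Hydraulic depth D_h = A/T = 8.717/6.46 = 1.349 m.
Froude number Fr = V/√(g·D_h) = 5.541/√(9.81×1.349) = 1.52, which is greater than 1, so the flow is supercritical.

supercritical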